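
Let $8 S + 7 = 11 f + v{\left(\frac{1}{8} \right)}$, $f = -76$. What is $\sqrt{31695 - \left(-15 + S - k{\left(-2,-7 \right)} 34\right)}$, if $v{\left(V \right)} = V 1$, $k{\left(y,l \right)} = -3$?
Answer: $\frac{\sqrt{2029655}}{8} \approx 178.08$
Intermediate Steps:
$v{\left(V \right)} = V$
$S = - \frac{6743}{64}$ ($S = - \frac{7}{8} + \frac{11 \left(-76\right) + \frac{1}{8}}{8} = - \frac{7}{8} + \frac{-836 + \frac{1}{8}}{8} = - \frac{7}{8} + \frac{1}{8} \left(- \frac{6687}{8}\right) = - \frac{7}{8} - \frac{6687}{64} = - \frac{6743}{64} \approx -105.36$)
$\sqrt{31695 - \left(-15 + S - k{\left(-2,-7 \right)} 34\right)} = \sqrt{31695 + \left(\left(15 - 102\right) - - \frac{6743}{64}\right)} = \sqrt{31695 + \left(\left(15 - 102\right) + \frac{6743}{64}\right)} = \sqrt{31695 + \left(-87 + \frac{6743}{64}\right)} = \sqrt{31695 + \frac{1175}{64}} = \sqrt{\frac{2029655}{64}} = \frac{\sqrt{2029655}}{8}$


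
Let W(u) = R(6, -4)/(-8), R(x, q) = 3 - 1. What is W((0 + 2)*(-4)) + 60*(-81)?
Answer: -19441/4 ≈ -4860.3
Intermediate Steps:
R(x, q) = 2
W(u) = -¼ (W(u) = 2/(-8) = 2*(-⅛) = -¼)
W((0 + 2)*(-4)) + 60*(-81) = -¼ + 60*(-81) = -¼ - 4860 = -19441/4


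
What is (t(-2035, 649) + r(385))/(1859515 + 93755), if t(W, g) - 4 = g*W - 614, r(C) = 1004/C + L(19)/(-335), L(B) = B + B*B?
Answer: -34083540367/50384599650 ≈ -0.67647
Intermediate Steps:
L(B) = B + B²
r(C) = -76/67 + 1004/C (r(C) = 1004/C + (19*(1 + 19))/(-335) = 1004/C + (19*20)*(-1/335) = 1004/C + 380*(-1/335) = 1004/C - 76/67 = -76/67 + 1004/C)
t(W, g) = -610 + W*g (t(W, g) = 4 + (g*W - 614) = 4 + (W*g - 614) = 4 + (-614 + W*g) = -610 + W*g)
(t(-2035, 649) + r(385))/(1859515 + 93755) = ((-610 - 2035*649) + (-76/67 + 1004/385))/(1859515 + 93755) = ((-610 - 1320715) + (-76/67 + 1004*(1/385)))/1953270 = (-1321325 + (-76/67 + 1004/385))*(1/1953270) = (-1321325 + 38008/25795)*(1/1953270) = -34083540367/25795*1/1953270 = -34083540367/50384599650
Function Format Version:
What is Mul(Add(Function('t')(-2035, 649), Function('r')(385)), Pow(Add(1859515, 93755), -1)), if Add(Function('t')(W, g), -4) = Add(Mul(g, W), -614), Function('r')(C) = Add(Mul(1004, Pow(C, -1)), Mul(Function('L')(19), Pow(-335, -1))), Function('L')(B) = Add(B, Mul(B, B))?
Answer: Rational(-34083540367, 50384599650) ≈ -0.67647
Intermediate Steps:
Function('L')(B) = Add(B, Pow(B, 2))
Function('r')(C) = Add(Rational(-76, 67), Mul(1004, Pow(C, -1))) (Function('r')(C) = Add(Mul(1004, Pow(C, -1)), Mul(Mul(19, Add(1, 19)), Pow(-335, -1))) = Add(Mul(1004, Pow(C, -1)), Mul(Mul(19, 20), Rational(-1, 335))) = Add(Mul(1004, Pow(C, -1)), Mul(380, Rational(-1, 335))) = Add(Mul(1004, Pow(C, -1)), Rational(-76, 67)) = Add(Rational(-76, 67), Mul(1004, Pow(C, -1))))
Function('t')(W, g) = Add(-610, Mul(W, g)) (Function('t')(W, g) = Add(4, Add(Mul(g, W), -614)) = Add(4, Add(Mul(W, g), -614)) = Add(4, Add(-614, Mul(W, g))) = Add(-610, Mul(W, g)))
Mul(Add(Function('t')(-2035, 649), Function('r')(385)), Pow(Add(1859515, 93755), -1)) = Mul(Add(Add(-610, Mul(-2035, 649)), Add(Rational(-76, 67), Mul(1004, Pow(385, -1)))), Pow(Add(1859515, 93755), -1)) = Mul(Add(Add(-610, -1320715), Add(Rational(-76, 67), Mul(1004, Rational(1, 385)))), Pow(1953270, -1)) = Mul(Add(-1321325, Add(Rational(-76, 67), Rational(1004, 385))), Rational(1, 1953270)) = Mul(Add(-1321325, Rational(38008, 25795)), Rational(1, 1953270)) = Mul(Rational(-34083540367, 25795), Rational(1, 1953270)) = Rational(-34083540367, 50384599650)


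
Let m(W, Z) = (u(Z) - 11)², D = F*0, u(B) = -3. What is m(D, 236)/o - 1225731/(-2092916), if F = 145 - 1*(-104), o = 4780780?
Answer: 1465090115429/2501442738620 ≈ 0.58570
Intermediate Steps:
F = 249 (F = 145 + 104 = 249)
D = 0 (D = 249*0 = 0)
m(W, Z) = 196 (m(W, Z) = (-3 - 11)² = (-14)² = 196)
m(D, 236)/o - 1225731/(-2092916) = 196/4780780 - 1225731/(-2092916) = 196*(1/4780780) - 1225731*(-1/2092916) = 49/1195195 + 1225731/2092916 = 1465090115429/2501442738620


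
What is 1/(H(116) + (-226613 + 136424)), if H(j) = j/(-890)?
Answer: -445/40134163 ≈ -1.1088e-5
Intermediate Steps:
H(j) = -j/890 (H(j) = j*(-1/890) = -j/890)
1/(H(116) + (-226613 + 136424)) = 1/(-1/890*116 + (-226613 + 136424)) = 1/(-58/445 - 90189) = 1/(-40134163/445) = -445/40134163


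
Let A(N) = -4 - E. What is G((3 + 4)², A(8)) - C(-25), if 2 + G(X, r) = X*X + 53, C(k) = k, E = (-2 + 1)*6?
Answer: 2477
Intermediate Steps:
E = -6 (E = -1*6 = -6)
A(N) = 2 (A(N) = -4 - 1*(-6) = -4 + 6 = 2)
G(X, r) = 51 + X² (G(X, r) = -2 + (X*X + 53) = -2 + (X² + 53) = -2 + (53 + X²) = 51 + X²)
G((3 + 4)², A(8)) - C(-25) = (51 + ((3 + 4)²)²) - 1*(-25) = (51 + (7²)²) + 25 = (51 + 49²) + 25 = (51 + 2401) + 25 = 2452 + 25 = 2477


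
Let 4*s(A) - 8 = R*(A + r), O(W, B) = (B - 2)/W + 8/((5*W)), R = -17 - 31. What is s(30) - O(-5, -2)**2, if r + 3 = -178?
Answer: 1133606/625 ≈ 1813.8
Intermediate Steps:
R = -48
r = -181 (r = -3 - 178 = -181)
O(W, B) = 8/(5*W) + (-2 + B)/W (O(W, B) = (-2 + B)/W + 8*(1/(5*W)) = (-2 + B)/W + 8/(5*W) = 8/(5*W) + (-2 + B)/W)
s(A) = 2174 - 12*A (s(A) = 2 + (-48*(A - 181))/4 = 2 + (-48*(-181 + A))/4 = 2 + (8688 - 48*A)/4 = 2 + (2172 - 12*A) = 2174 - 12*A)
s(30) - O(-5, -2)**2 = (2174 - 12*30) - ((-2/5 - 2)/(-5))**2 = (2174 - 360) - (-1/5*(-12/5))**2 = 1814 - (12/25)**2 = 1814 - 1*144/625 = 1814 - 144/625 = 1133606/625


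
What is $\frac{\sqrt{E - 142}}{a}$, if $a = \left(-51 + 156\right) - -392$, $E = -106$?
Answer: $\frac{2 i \sqrt{62}}{497} \approx 0.031686 i$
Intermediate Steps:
$a = 497$ ($a = 105 + 392 = 497$)
$\frac{\sqrt{E - 142}}{a} = \frac{\sqrt{-106 - 142}}{497} = \sqrt{-248} \cdot \frac{1}{497} = 2 i \sqrt{62} \cdot \frac{1}{497} = \frac{2 i \sqrt{62}}{497}$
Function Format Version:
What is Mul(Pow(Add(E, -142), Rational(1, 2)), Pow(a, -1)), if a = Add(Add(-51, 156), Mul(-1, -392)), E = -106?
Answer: Mul(Rational(2, 497), I, Pow(62, Rational(1, 2))) ≈ Mul(0.031686, I)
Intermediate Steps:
a = 497 (a = Add(105, 392) = 497)
Mul(Pow(Add(E, -142), Rational(1, 2)), Pow(a, -1)) = Mul(Pow(Add(-106, -142), Rational(1, 2)), Pow(497, -1)) = Mul(Pow(-248, Rational(1, 2)), Rational(1, 497)) = Mul(Mul(2, I, Pow(62, Rational(1, 2))), Rational(1, 497)) = Mul(Rational(2, 497), I, Pow(62, Rational(1, 2)))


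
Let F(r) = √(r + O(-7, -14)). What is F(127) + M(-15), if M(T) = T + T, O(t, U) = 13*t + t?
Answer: -30 + √29 ≈ -24.615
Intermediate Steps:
O(t, U) = 14*t
M(T) = 2*T
F(r) = √(-98 + r) (F(r) = √(r + 14*(-7)) = √(r - 98) = √(-98 + r))
F(127) + M(-15) = √(-98 + 127) + 2*(-15) = √29 - 30 = -30 + √29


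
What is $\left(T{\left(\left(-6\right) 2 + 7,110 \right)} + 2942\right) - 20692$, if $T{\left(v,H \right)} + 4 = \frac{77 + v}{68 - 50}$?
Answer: $-17750$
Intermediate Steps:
$T{\left(v,H \right)} = \frac{5}{18} + \frac{v}{18}$ ($T{\left(v,H \right)} = -4 + \frac{77 + v}{68 - 50} = -4 + \frac{77 + v}{18} = -4 + \left(77 + v\right) \frac{1}{18} = -4 + \left(\frac{77}{18} + \frac{v}{18}\right) = \frac{5}{18} + \frac{v}{18}$)
$\left(T{\left(\left(-6\right) 2 + 7,110 \right)} + 2942\right) - 20692 = \left(\left(\frac{5}{18} + \frac{\left(-6\right) 2 + 7}{18}\right) + 2942\right) - 20692 = \left(\left(\frac{5}{18} + \frac{-12 + 7}{18}\right) + 2942\right) - 20692 = \left(\left(\frac{5}{18} + \frac{1}{18} \left(-5\right)\right) + 2942\right) - 20692 = \left(\left(\frac{5}{18} - \frac{5}{18}\right) + 2942\right) - 20692 = \left(0 + 2942\right) - 20692 = 2942 - 20692 = -17750$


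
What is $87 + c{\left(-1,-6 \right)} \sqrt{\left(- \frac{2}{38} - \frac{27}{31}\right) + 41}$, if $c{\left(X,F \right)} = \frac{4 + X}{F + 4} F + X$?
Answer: $87 + \frac{8 \sqrt{13903345}}{589} \approx 137.64$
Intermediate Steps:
$c{\left(X,F \right)} = X + \frac{F \left(4 + X\right)}{4 + F}$ ($c{\left(X,F \right)} = \frac{4 + X}{4 + F} F + X = \frac{F \left(4 + X\right)}{4 + F} + X = X + \frac{F \left(4 + X\right)}{4 + F}$)
$87 + c{\left(-1,-6 \right)} \sqrt{\left(- \frac{2}{38} - \frac{27}{31}\right) + 41} = 87 + \frac{2 \left(2 \left(-6\right) + 2 \left(-1\right) - -6\right)}{4 - 6} \sqrt{\left(- \frac{2}{38} - \frac{27}{31}\right) + 41} = 87 + \frac{2 \left(-12 - 2 + 6\right)}{-2} \sqrt{\left(\left(-2\right) \frac{1}{38} - \frac{27}{31}\right) + 41} = 87 + 2 \left(- \frac{1}{2}\right) \left(-8\right) \sqrt{\left(- \frac{1}{19} - \frac{27}{31}\right) + 41} = 87 + 8 \sqrt{- \frac{544}{589} + 41} = 87 + 8 \sqrt{\frac{23605}{589}} = 87 + 8 \frac{\sqrt{13903345}}{589} = 87 + \frac{8 \sqrt{13903345}}{589}$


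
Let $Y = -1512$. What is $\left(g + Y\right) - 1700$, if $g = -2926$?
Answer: $-6138$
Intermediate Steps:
$\left(g + Y\right) - 1700 = \left(-2926 - 1512\right) - 1700 = -4438 - 1700 = -6138$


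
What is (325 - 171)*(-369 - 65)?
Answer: -66836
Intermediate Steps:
(325 - 171)*(-369 - 65) = 154*(-434) = -66836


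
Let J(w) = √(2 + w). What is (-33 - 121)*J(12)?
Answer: -154*√14 ≈ -576.21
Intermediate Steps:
(-33 - 121)*J(12) = (-33 - 121)*√(2 + 12) = -154*√14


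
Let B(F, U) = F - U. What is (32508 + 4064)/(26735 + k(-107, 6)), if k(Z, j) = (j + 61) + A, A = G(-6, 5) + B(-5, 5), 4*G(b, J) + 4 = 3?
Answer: 146288/107167 ≈ 1.3650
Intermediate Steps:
G(b, J) = -¼ (G(b, J) = -1 + (¼)*3 = -1 + ¾ = -¼)
A = -41/4 (A = -¼ + (-5 - 1*5) = -¼ + (-5 - 5) = -¼ - 10 = -41/4 ≈ -10.250)
k(Z, j) = 203/4 + j (k(Z, j) = (j + 61) - 41/4 = (61 + j) - 41/4 = 203/4 + j)
(32508 + 4064)/(26735 + k(-107, 6)) = (32508 + 4064)/(26735 + (203/4 + 6)) = 36572/(26735 + 227/4) = 36572/(107167/4) = 36572*(4/107167) = 146288/107167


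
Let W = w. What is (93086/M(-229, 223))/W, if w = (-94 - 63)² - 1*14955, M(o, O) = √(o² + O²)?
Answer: 46543*√102170/495217990 ≈ 0.030041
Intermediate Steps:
M(o, O) = √(O² + o²)
w = 9694 (w = (-157)² - 14955 = 24649 - 14955 = 9694)
W = 9694
(93086/M(-229, 223))/W = (93086/(√(223² + (-229)²)))/9694 = (93086/(√(49729 + 52441)))*(1/9694) = (93086/(√102170))*(1/9694) = (93086*(√102170/102170))*(1/9694) = (46543*√102170/51085)*(1/9694) = 46543*√102170/495217990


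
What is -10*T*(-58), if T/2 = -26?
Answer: -30160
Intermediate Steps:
T = -52 (T = 2*(-26) = -52)
-10*T*(-58) = -10*(-52)*(-58) = 520*(-58) = -30160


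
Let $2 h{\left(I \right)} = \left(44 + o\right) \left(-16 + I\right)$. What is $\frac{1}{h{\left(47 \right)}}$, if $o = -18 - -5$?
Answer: $\frac{2}{961} \approx 0.0020812$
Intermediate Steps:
$o = -13$ ($o = -18 + 5 = -13$)
$h{\left(I \right)} = -248 + \frac{31 I}{2}$ ($h{\left(I \right)} = \frac{\left(44 - 13\right) \left(-16 + I\right)}{2} = \frac{31 \left(-16 + I\right)}{2} = \frac{-496 + 31 I}{2} = -248 + \frac{31 I}{2}$)
$\frac{1}{h{\left(47 \right)}} = \frac{1}{-248 + \frac{31}{2} \cdot 47} = \frac{1}{-248 + \frac{1457}{2}} = \frac{1}{\frac{961}{2}} = \frac{2}{961}$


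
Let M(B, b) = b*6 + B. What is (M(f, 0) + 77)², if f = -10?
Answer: 4489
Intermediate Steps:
M(B, b) = B + 6*b (M(B, b) = 6*b + B = B + 6*b)
(M(f, 0) + 77)² = ((-10 + 6*0) + 77)² = ((-10 + 0) + 77)² = (-10 + 77)² = 67² = 4489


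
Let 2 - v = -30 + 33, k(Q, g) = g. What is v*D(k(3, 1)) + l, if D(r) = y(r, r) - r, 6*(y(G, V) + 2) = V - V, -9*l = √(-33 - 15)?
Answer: 3 - 4*I*√3/9 ≈ 3.0 - 0.7698*I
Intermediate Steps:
l = -4*I*√3/9 (l = -√(-33 - 15)/9 = -4*I*√3/9 ≈ -0.7698*I)
v = -1 (v = 2 - (-30 + 33) = 2 - 1*3 = 2 - 3 = -1)
y(G, V) = -2 (y(G, V) = -2 + (V - V)/6 = -2 + (⅙)*0 = -2 + 0 = -2)
D(r) = -2 - r
v*D(k(3, 1)) + l = -(-2 - 1*1) - 4*I*√3/9 = -(-2 - 1) - 4*I*√3/9 = -1*(-3) - 4*I*√3/9 = 3 - 4*I*√3/9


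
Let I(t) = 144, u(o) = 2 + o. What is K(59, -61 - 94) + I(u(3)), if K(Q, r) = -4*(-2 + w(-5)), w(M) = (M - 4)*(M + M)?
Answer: -208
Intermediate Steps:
w(M) = 2*M*(-4 + M) (w(M) = (-4 + M)*(2*M) = 2*M*(-4 + M))
K(Q, r) = -352 (K(Q, r) = -4*(-2 + 2*(-5)*(-4 - 5)) = -4*(-2 + 2*(-5)*(-9)) = -4*(-2 + 90) = -4*88 = -352)
K(59, -61 - 94) + I(u(3)) = -352 + 144 = -208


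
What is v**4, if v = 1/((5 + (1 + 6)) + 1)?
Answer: 1/28561 ≈ 3.5013e-5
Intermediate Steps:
v = 1/13 (v = 1/((5 + 7) + 1) = 1/(12 + 1) = 1/13 ≈ 0.076923)
v**4 = (1/13)**4 = 1/28561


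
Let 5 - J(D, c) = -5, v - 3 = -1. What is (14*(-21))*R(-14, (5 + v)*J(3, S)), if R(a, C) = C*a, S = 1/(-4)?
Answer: 288120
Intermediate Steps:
v = 2 (v = 3 - 1 = 2)
S = -¼ ≈ -0.25000
J(D, c) = 10 (J(D, c) = 5 - 1*(-5) = 5 + 5 = 10)
(14*(-21))*R(-14, (5 + v)*J(3, S)) = (14*(-21))*(((5 + 2)*10)*(-14)) = -294*7*10*(-14) = -20580*(-14) = -294*(-980) = 288120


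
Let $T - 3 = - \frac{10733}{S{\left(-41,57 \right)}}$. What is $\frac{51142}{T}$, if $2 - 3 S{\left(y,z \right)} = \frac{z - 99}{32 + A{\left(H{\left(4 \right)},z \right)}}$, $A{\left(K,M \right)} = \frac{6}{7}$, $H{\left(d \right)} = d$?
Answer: $- \frac{1377181}{264411} \approx -5.2085$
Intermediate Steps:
$A{\left(K,M \right)} = \frac{6}{7}$ ($A{\left(K,M \right)} = 6 \cdot \frac{1}{7} = \frac{6}{7}$)
$S{\left(y,z \right)} = \frac{1153}{690} - \frac{7 z}{690}$ ($S{\left(y,z \right)} = \frac{2}{3} - \frac{\left(z - 99\right) \frac{1}{32 + \frac{6}{7}}}{3} = \frac{2}{3} - \frac{\left(-99 + z\right) \frac{1}{\frac{230}{7}}}{3} = \frac{2}{3} - \frac{\left(-99 + z\right) \frac{7}{230}}{3} = \frac{2}{3} - \frac{- \frac{693}{230} + \frac{7 z}{230}}{3} = \frac{2}{3} - \left(- \frac{231}{230} + \frac{7 z}{690}\right) = \frac{1153}{690} - \frac{7 z}{690}$)
$T = - \frac{3701754}{377}$ ($T = 3 - \frac{10733}{\frac{1153}{690} - \frac{133}{230}} = 3 - \frac{10733}{\frac{377}{345}} = 3 - \frac{3702885}{377} = - \frac{3701754}{377} \approx -9819.0$)
$\frac{51142}{T} = \frac{51142}{- \frac{3701754}{377}} = 51142 \left(- \frac{377}{3701754}\right) = - \frac{1377181}{264411}$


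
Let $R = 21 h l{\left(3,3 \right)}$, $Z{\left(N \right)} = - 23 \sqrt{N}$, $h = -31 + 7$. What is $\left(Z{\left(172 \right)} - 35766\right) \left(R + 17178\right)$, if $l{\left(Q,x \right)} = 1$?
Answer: $-596362284 - 767004 \sqrt{43} \approx -6.0139 \cdot 10^{8}$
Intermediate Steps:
$h = -24$
$R = -504$ ($R = 21 \left(-24\right) 1 = \left(-504\right) 1 = -504$)
$\left(Z{\left(172 \right)} - 35766\right) \left(R + 17178\right) = \left(- 23 \sqrt{172} - 35766\right) \left(-504 + 17178\right) = \left(- 23 \cdot 2 \sqrt{43} - 35766\right) 16674 = \left(- 46 \sqrt{43} - 35766\right) 16674 = \left(-35766 - 46 \sqrt{43}\right) 16674 = -596362284 - 767004 \sqrt{43}$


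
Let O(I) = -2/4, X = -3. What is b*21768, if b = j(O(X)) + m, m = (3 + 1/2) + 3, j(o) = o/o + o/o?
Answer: 185028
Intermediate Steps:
O(I) = -1/2 (O(I) = -2*1/4 = -1/2)
j(o) = 2 (j(o) = 1 + 1 = 2)
m = 13/2 (m = (3 + 1/2) + 3 = 7/2 + 3 = 13/2 ≈ 6.5000)
b = 17/2 (b = 2 + 13/2 = 17/2 ≈ 8.5000)
b*21768 = (17/2)*21768 = 185028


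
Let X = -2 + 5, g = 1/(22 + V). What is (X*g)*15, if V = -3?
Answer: 45/19 ≈ 2.3684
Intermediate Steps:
g = 1/19 (g = 1/(22 - 3) = 1/19 ≈ 0.052632)
X = 3
(X*g)*15 = (3*(1/19))*15 = (3/19)*15 = 45/19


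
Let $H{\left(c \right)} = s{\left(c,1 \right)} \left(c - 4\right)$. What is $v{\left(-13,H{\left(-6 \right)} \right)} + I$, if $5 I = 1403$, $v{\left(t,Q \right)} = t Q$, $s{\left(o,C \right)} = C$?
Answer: $\frac{2053}{5} \approx 410.6$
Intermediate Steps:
$H{\left(c \right)} = -4 + c$ ($H{\left(c \right)} = 1 \left(c - 4\right) = 1 \left(-4 + c\right) = -4 + c$)
$v{\left(t,Q \right)} = Q t$
$I = \frac{1403}{5}$ ($I = \frac{1}{5} \cdot 1403 = \frac{1403}{5} \approx 280.6$)
$v{\left(-13,H{\left(-6 \right)} \right)} + I = \left(-4 - 6\right) \left(-13\right) + \frac{1403}{5} = \left(-10\right) \left(-13\right) + \frac{1403}{5} = 130 + \frac{1403}{5} = \frac{2053}{5}$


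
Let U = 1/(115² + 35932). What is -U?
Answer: -1/49157 ≈ -2.0343e-5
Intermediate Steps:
U = 1/49157 (U = 1/(13225 + 35932) = 1/49157 ≈ 2.0343e-5)
-U = -1*1/49157 = -1/49157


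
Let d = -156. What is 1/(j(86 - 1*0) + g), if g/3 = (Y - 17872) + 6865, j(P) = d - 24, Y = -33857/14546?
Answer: -14546/483043317 ≈ -3.0113e-5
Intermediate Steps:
Y = -33857/14546 (Y = -33857*1/14546 = -33857/14546 ≈ -2.3276)
j(P) = -180 (j(P) = -156 - 24 = -180)
g = -480425037/14546 (g = 3*((-33857/14546 - 17872) + 6865) = 3*(-259999969/14546 + 6865) = 3*(-160141679/14546) = -480425037/14546 ≈ -33028.)
1/(j(86 - 1*0) + g) = 1/(-180 - 480425037/14546) = 1/(-483043317/14546) = -14546/483043317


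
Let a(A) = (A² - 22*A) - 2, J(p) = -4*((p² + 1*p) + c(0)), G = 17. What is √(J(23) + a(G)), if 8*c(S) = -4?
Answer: I*√2293 ≈ 47.885*I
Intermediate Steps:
c(S) = -½ (c(S) = (⅛)*(-4) = -½)
J(p) = 2 - 4*p - 4*p² (J(p) = -4*((p² + 1*p) - ½) = -4*((p² + p) - ½) = -4*((p + p²) - ½) = -4*(-½ + p + p²) = 2 - 4*p - 4*p²)
a(A) = -2 + A² - 22*A
√(J(23) + a(G)) = √((2 - 4*23 - 4*23²) + (-2 + 17² - 22*17)) = √((2 - 92 - 4*529) + (-2 + 289 - 374)) = √((2 - 92 - 2116) - 87) = √(-2206 - 87) = √(-2293) = I*√2293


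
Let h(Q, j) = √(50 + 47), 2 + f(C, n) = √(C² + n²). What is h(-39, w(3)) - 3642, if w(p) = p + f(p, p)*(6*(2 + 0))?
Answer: -3642 + √97 ≈ -3632.2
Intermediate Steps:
f(C, n) = -2 + √(C² + n²)
w(p) = -24 + p + 12*√2*√(p²) (w(p) = p + (-2 + √(p² + p²))*(6*(2 + 0)) = p + (-2 + √(2*p²))*(6*2) = p + (-2 + √2*√(p²))*12 = p + (-24 + 12*√2*√(p²)) = -24 + p + 12*√2*√(p²))
h(Q, j) = √97
h(-39, w(3)) - 3642 = √97 - 3642 = -3642 + √97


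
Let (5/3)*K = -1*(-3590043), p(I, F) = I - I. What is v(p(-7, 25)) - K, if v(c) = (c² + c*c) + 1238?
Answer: -10763939/5 ≈ -2.1528e+6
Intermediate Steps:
p(I, F) = 0
v(c) = 1238 + 2*c² (v(c) = (c² + c²) + 1238 = 2*c² + 1238 = 1238 + 2*c²)
K = 10770129/5 (K = 3*(-1*(-3590043))/5 = (⅗)*3590043 = 10770129/5 ≈ 2.1540e+6)
v(p(-7, 25)) - K = (1238 + 2*0²) - 1*10770129/5 = (1238 + 2*0) - 10770129/5 = (1238 + 0) - 10770129/5 = 1238 - 10770129/5 = -10763939/5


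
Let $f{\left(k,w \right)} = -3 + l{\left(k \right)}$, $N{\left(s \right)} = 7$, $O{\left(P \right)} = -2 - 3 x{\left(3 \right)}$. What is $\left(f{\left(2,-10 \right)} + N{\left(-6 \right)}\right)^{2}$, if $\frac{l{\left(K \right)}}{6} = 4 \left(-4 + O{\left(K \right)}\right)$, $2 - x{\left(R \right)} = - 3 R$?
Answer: $868624$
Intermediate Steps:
$x{\left(R \right)} = 2 + 3 R$ ($x{\left(R \right)} = 2 - - 3 R = 2 + 3 R$)
$O{\left(P \right)} = -35$ ($O{\left(P \right)} = -2 - 3 \left(2 + 3 \cdot 3\right) = -2 - 3 \left(2 + 9\right) = -2 - 33 = -35$)
$l{\left(K \right)} = -936$ ($l{\left(K \right)} = 6 \cdot 4 \left(-4 - 35\right) = 6 \cdot 4 \left(-39\right) = 6 \left(-156\right) = -936$)
$f{\left(k,w \right)} = -939$ ($f{\left(k,w \right)} = -3 - 936 = -939$)
$\left(f{\left(2,-10 \right)} + N{\left(-6 \right)}\right)^{2} = \left(-939 + 7\right)^{2} = \left(-932\right)^{2} = 868624$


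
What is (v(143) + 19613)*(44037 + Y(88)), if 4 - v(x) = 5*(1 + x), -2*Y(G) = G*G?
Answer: 758998005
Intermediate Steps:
Y(G) = -G²/2 (Y(G) = -G*G/2 = -G²/2)
v(x) = -1 - 5*x (v(x) = 4 - 5*(1 + x) = 4 - (5 + 5*x) = 4 + (-5 - 5*x) = -1 - 5*x)
(v(143) + 19613)*(44037 + Y(88)) = ((-1 - 5*143) + 19613)*(44037 - ½*88²) = ((-1 - 715) + 19613)*(44037 - ½*7744) = (-716 + 19613)*(44037 - 3872) = 18897*40165 = 758998005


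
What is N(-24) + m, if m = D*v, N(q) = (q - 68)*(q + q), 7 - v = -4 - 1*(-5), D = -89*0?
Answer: 4416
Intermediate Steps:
D = 0
v = 6 (v = 7 - (-4 - 1*(-5)) = 7 - (-4 + 5) = 7 - 1*1 = 7 - 1 = 6)
N(q) = 2*q*(-68 + q) (N(q) = (-68 + q)*(2*q) = 2*q*(-68 + q))
m = 0 (m = 0*6 = 0)
N(-24) + m = 2*(-24)*(-68 - 24) + 0 = 2*(-24)*(-92) + 0 = 4416 + 0 = 4416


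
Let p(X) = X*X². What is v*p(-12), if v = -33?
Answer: 57024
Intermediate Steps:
p(X) = X³
v*p(-12) = -33*(-12)³ = -33*(-1728) = 57024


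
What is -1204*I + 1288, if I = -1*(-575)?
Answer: -691012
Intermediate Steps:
I = 575
-1204*I + 1288 = -1204*575 + 1288 = -692300 + 1288 = -691012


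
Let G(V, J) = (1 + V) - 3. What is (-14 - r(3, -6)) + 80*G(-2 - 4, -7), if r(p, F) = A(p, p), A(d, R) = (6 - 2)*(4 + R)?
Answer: -682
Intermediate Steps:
A(d, R) = 16 + 4*R (A(d, R) = 4*(4 + R) = 16 + 4*R)
G(V, J) = -2 + V
r(p, F) = 16 + 4*p
(-14 - r(3, -6)) + 80*G(-2 - 4, -7) = (-14 - (16 + 4*3)) + 80*(-2 + (-2 - 4)) = (-14 - (16 + 12)) + 80*(-2 - 6) = (-14 - 1*28) + 80*(-8) = (-14 - 28) - 640 = -42 - 640 = -682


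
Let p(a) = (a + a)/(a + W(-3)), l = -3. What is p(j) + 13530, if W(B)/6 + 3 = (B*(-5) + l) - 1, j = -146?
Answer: 663116/49 ≈ 13533.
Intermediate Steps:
W(B) = -42 - 30*B (W(B) = -18 + 6*((B*(-5) - 3) - 1) = -18 + 6*((-5*B - 3) - 1) = -18 + 6*((-3 - 5*B) - 1) = -18 + 6*(-4 - 5*B) = -18 + (-24 - 30*B) = -42 - 30*B)
p(a) = 2*a/(48 + a) (p(a) = (a + a)/(a + (-42 - 30*(-3))) = (2*a)/(a + (-42 + 90)) = (2*a)/(a + 48) = (2*a)/(48 + a) = 2*a/(48 + a))
p(j) + 13530 = 2*(-146)/(48 - 146) + 13530 = 2*(-146)/(-98) + 13530 = 2*(-146)*(-1/98) + 13530 = 146/49 + 13530 = 663116/49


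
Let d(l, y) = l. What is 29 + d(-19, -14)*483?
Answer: -9148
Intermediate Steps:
29 + d(-19, -14)*483 = 29 - 19*483 = 29 - 9177 = -9148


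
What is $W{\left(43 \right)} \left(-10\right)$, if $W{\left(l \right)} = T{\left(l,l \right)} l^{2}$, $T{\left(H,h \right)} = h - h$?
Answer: $0$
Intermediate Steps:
$T{\left(H,h \right)} = 0$
$W{\left(l \right)} = 0$ ($W{\left(l \right)} = 0 l^{2} = 0$)
$W{\left(43 \right)} \left(-10\right) = 0 \left(-10\right) = 0$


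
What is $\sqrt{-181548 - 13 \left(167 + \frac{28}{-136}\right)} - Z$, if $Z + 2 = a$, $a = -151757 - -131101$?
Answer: $20658 + \frac{i \sqrt{212376070}}{34} \approx 20658.0 + 428.62 i$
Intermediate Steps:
$a = -20656$ ($a = -151757 + 131101 = -20656$)
$Z = -20658$ ($Z = -2 - 20656 = -20658$)
$\sqrt{-181548 - 13 \left(167 + \frac{28}{-136}\right)} - Z = \sqrt{-181548 - 13 \left(167 + \frac{28}{-136}\right)} - -20658 = \sqrt{-181548 - 13 \left(167 + 28 \left(- \frac{1}{136}\right)\right)} + 20658 = \sqrt{-181548 - 13 \left(167 - \frac{7}{34}\right)} + 20658 = \sqrt{-181548 - \frac{73723}{34}} + 20658 = \sqrt{- \frac{6246355}{34}} + 20658 = \frac{i \sqrt{212376070}}{34} + 20658 = 20658 + \frac{i \sqrt{212376070}}{34}$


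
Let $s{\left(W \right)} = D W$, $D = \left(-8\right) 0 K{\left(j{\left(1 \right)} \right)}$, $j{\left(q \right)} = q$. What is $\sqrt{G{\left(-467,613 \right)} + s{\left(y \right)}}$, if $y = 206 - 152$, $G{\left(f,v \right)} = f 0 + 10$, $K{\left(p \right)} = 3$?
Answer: $\sqrt{10} \approx 3.1623$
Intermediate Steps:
$D = 0$ ($D = \left(-8\right) 0 \cdot 3 = 0 \cdot 3 = 0$)
$G{\left(f,v \right)} = 10$ ($G{\left(f,v \right)} = 0 + 10 = 10$)
$y = 54$ ($y = 206 - 152 = 54$)
$s{\left(W \right)} = 0$ ($s{\left(W \right)} = 0 W = 0$)
$\sqrt{G{\left(-467,613 \right)} + s{\left(y \right)}} = \sqrt{10 + 0} = \sqrt{10}$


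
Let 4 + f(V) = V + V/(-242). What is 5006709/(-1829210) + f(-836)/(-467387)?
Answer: -25723945302793/9404438716970 ≈ -2.7353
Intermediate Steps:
f(V) = -4 + 241*V/242 (f(V) = -4 + (V + V/(-242)) = -4 + (V + V*(-1/242)) = -4 + (V - V/242) = -4 + 241*V/242)
5006709/(-1829210) + f(-836)/(-467387) = 5006709/(-1829210) + (-4 + (241/242)*(-836))/(-467387) = 5006709*(-1/1829210) + (-4 - 9158/11)*(-1/467387) = -5006709/1829210 - 9202/11*(-1/467387) = -5006709/1829210 + 9202/5141257 = -25723945302793/9404438716970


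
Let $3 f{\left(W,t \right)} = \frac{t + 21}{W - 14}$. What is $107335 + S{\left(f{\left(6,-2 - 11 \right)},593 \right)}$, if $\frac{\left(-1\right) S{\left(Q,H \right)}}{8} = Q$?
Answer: $\frac{322013}{3} \approx 1.0734 \cdot 10^{5}$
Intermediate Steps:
$f{\left(W,t \right)} = \frac{21 + t}{3 \left(-14 + W\right)}$ ($f{\left(W,t \right)} = \frac{\left(t + 21\right) \frac{1}{W - 14}}{3} = \frac{\left(21 + t\right) \frac{1}{-14 + W}}{3} = \frac{\frac{1}{-14 + W} \left(21 + t\right)}{3} = \frac{21 + t}{3 \left(-14 + W\right)}$)
$S{\left(Q,H \right)} = - 8 Q$
$107335 + S{\left(f{\left(6,-2 - 11 \right)},593 \right)} = 107335 - 8 \frac{21 - 13}{3 \left(-14 + 6\right)} = 107335 - 8 \frac{21 - 13}{3 \left(-8\right)} = 107335 - 8 \cdot \frac{1}{3} \left(- \frac{1}{8}\right) 8 = 107335 - - \frac{8}{3} = 107335 + \frac{8}{3} = \frac{322013}{3}$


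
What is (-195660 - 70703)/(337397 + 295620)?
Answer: -266363/633017 ≈ -0.42078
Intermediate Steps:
(-195660 - 70703)/(337397 + 295620) = -266363/633017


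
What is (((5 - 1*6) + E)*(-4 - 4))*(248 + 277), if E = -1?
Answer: 8400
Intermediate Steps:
(((5 - 1*6) + E)*(-4 - 4))*(248 + 277) = (((5 - 1*6) - 1)*(-4 - 4))*(248 + 277) = (((5 - 6) - 1)*(-8))*525 = ((-1 - 1)*(-8))*525 = -2*(-8)*525 = 16*525 = 8400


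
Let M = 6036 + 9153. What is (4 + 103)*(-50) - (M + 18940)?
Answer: -39479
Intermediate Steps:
M = 15189
(4 + 103)*(-50) - (M + 18940) = (4 + 103)*(-50) - (15189 + 18940) = 107*(-50) - 1*34129 = -5350 - 34129 = -39479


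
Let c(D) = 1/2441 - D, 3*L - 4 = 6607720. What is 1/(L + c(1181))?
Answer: 7323/16120805824 ≈ 4.5426e-7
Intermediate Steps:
L = 6607724/3 (L = 4/3 + (⅓)*6607720 = 4/3 + 6607720/3 = 6607724/3 ≈ 2.2026e+6)
c(D) = 1/2441 - D
1/(L + c(1181)) = 1/(6607724/3 + (1/2441 - 1*1181)) = 1/(6607724/3 + (1/2441 - 1181)) = 1/(6607724/3 - 2882820/2441) = 1/(16120805824/7323) = 7323/16120805824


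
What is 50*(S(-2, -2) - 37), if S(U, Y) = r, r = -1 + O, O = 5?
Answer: -1650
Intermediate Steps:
r = 4 (r = -1 + 5 = 4)
S(U, Y) = 4
50*(S(-2, -2) - 37) = 50*(4 - 37) = 50*(-33) = -1650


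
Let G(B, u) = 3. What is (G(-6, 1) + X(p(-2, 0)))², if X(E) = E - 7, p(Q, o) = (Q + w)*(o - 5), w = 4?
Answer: 196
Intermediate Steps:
p(Q, o) = (-5 + o)*(4 + Q) (p(Q, o) = (Q + 4)*(o - 5) = (4 + Q)*(-5 + o) = (-5 + o)*(4 + Q))
X(E) = -7 + E
(G(-6, 1) + X(p(-2, 0)))² = (3 + (-7 + (-20 - 5*(-2) + 4*0 - 2*0)))² = (3 + (-7 + (-20 + 10 + 0 + 0)))² = (3 + (-7 - 10))² = (3 - 17)² = (-14)² = 196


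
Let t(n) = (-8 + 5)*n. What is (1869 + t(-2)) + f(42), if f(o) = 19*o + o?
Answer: 2715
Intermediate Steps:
t(n) = -3*n
f(o) = 20*o
(1869 + t(-2)) + f(42) = (1869 - 3*(-2)) + 20*42 = (1869 + 6) + 840 = 1875 + 840 = 2715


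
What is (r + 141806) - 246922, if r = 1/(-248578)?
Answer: -26129525049/248578 ≈ -1.0512e+5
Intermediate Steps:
r = -1/248578 ≈ -4.0229e-6
(r + 141806) - 246922 = (-1/248578 + 141806) - 246922 = 35249851867/248578 - 246922 = -26129525049/248578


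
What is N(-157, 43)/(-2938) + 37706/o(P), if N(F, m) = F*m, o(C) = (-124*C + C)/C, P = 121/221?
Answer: -109949855/361374 ≈ -304.25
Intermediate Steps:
P = 121/221 (P = 121*(1/221) = 121/221 ≈ 0.54751)
o(C) = -123 (o(C) = (-123*C)/C = -123)
N(-157, 43)/(-2938) + 37706/o(P) = -157*43/(-2938) + 37706/(-123) = -6751*(-1/2938) + 37706*(-1/123) = 6751/2938 - 37706/123 = -109949855/361374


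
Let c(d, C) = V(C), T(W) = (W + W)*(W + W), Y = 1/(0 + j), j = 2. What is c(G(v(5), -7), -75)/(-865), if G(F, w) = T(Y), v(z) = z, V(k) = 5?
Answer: -1/173 ≈ -0.0057803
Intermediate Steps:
Y = 1/2 (Y = 1/(0 + 2) = 1/2 ≈ 0.50000)
T(W) = 4*W**2 (T(W) = (2*W)*(2*W) = 4*W**2)
G(F, w) = 1 (G(F, w) = 4*(1/2)**2 = 4*(1/4) = 1)
c(d, C) = 5
c(G(v(5), -7), -75)/(-865) = 5/(-865) = 5*(-1/865) = -1/173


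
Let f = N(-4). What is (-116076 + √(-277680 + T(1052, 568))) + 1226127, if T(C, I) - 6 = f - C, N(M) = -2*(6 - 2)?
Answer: 1110051 + I*√278734 ≈ 1.1101e+6 + 527.95*I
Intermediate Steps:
N(M) = -8 (N(M) = -2*4 = -8)
f = -8
T(C, I) = -2 - C (T(C, I) = 6 + (-8 - C) = -2 - C)
(-116076 + √(-277680 + T(1052, 568))) + 1226127 = (-116076 + √(-277680 + (-2 - 1*1052))) + 1226127 = (-116076 + √(-277680 + (-2 - 1052))) + 1226127 = (-116076 + √(-277680 - 1054)) + 1226127 = (-116076 + √(-278734)) + 1226127 = (-116076 + I*√278734) + 1226127 = 1110051 + I*√278734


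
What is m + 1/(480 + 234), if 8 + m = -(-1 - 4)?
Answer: -2141/714 ≈ -2.9986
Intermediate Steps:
m = -3 (m = -8 - (-1 - 4) = -8 - 1*(-5) = -8 + 5 = -3)
m + 1/(480 + 234) = -3 + 1/(480 + 234) = -3 + 1/714 = -2141/714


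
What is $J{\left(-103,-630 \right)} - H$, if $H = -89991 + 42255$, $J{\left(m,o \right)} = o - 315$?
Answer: $46791$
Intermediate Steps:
$J{\left(m,o \right)} = -315 + o$
$H = -47736$
$J{\left(-103,-630 \right)} - H = \left(-315 - 630\right) - -47736 = -945 + 47736 = 46791$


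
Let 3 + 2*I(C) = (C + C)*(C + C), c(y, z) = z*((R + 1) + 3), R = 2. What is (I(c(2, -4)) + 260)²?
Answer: 7958041/4 ≈ 1.9895e+6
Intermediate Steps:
c(y, z) = 6*z (c(y, z) = z*((2 + 1) + 3) = z*(3 + 3) = z*6 = 6*z)
I(C) = -3/2 + 2*C² (I(C) = -3/2 + ((C + C)*(C + C))/2 = -3/2 + ((2*C)*(2*C))/2 = -3/2 + (4*C²)/2 = -3/2 + 2*C²)
(I(c(2, -4)) + 260)² = ((-3/2 + 2*(6*(-4))²) + 260)² = ((-3/2 + 2*(-24)²) + 260)² = ((-3/2 + 2*576) + 260)² = ((-3/2 + 1152) + 260)² = (2301/2 + 260)² = (2821/2)² = 7958041/4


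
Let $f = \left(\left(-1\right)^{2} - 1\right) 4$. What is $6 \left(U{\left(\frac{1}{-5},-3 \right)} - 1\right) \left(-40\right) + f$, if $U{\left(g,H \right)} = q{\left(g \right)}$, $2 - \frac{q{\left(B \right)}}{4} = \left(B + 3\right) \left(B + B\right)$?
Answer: $- \frac{13776}{5} \approx -2755.2$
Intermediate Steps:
$q{\left(B \right)} = 8 - 8 B \left(3 + B\right)$ ($q{\left(B \right)} = 8 - 4 \left(B + 3\right) \left(B + B\right) = 8 - 4 \left(3 + B\right) 2 B = 8 - 4 \cdot 2 B \left(3 + B\right) = 8 - 8 B \left(3 + B\right)$)
$U{\left(g,H \right)} = 8 - 24 g - 8 g^{2}$
$f = 0$ ($f = \left(1 - 1\right) 4 = 0 \cdot 4 = 0$)
$6 \left(U{\left(\frac{1}{-5},-3 \right)} - 1\right) \left(-40\right) + f = 6 \left(\left(8 - \frac{24}{-5} - 8 \left(\frac{1}{-5}\right)^{2}\right) - 1\right) \left(-40\right) + 0 = 6 \left(\left(8 - - \frac{24}{5} - 8 \left(- \frac{1}{5}\right)^{2}\right) - 1\right) \left(-40\right) + 0 = 6 \left(\left(8 + \frac{24}{5} - \frac{8}{25}\right) - 1\right) \left(-40\right) + 0 = 6 \left(\frac{312}{25} - 1\right) \left(-40\right) + 0 = 6 \cdot \frac{287}{25} \left(-40\right) + 0 = \frac{1722}{25} \left(-40\right) + 0 = - \frac{13776}{5} + 0 = - \frac{13776}{5}$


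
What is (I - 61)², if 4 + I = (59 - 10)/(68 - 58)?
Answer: 361201/100 ≈ 3612.0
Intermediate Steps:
I = 9/10 (I = -4 + (59 - 10)/(68 - 58) = -4 + 49/10 = 9/10 ≈ 0.90000)
(I - 61)² = (9/10 - 61)² = (-601/10)² = 361201/100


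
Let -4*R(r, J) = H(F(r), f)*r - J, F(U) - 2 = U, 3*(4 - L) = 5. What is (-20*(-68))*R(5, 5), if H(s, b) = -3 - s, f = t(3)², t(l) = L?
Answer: 18700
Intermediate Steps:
L = 7/3 (L = 4 - ⅓*5 = 4 - 5/3 = 7/3 ≈ 2.3333)
t(l) = 7/3
F(U) = 2 + U
f = 49/9 (f = (7/3)² = 49/9 ≈ 5.4444)
R(r, J) = J/4 - r*(-5 - r)/4 (R(r, J) = -((-3 - (2 + r))*r - J)/4 = -((-3 + (-2 - r))*r - J)/4 = -((-5 - r)*r - J)/4 = -(r*(-5 - r) - J)/4 = -(-J + r*(-5 - r))/4 = J/4 - r*(-5 - r)/4)
(-20*(-68))*R(5, 5) = (-20*(-68))*((¼)*5 + (¼)*5*(5 + 5)) = 1360*(5/4 + (¼)*5*10) = 1360*(5/4 + 25/2) = 1360*(55/4) = 18700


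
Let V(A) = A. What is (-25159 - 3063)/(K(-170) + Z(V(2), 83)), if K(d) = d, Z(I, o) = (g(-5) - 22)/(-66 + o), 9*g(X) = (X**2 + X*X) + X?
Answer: 28222/171 ≈ 165.04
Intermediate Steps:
g(X) = X/9 + 2*X**2/9 (g(X) = ((X**2 + X*X) + X)/9 = ((X**2 + X**2) + X)/9 = (2*X**2 + X)/9 = (X + 2*X**2)/9 = X/9 + 2*X**2/9)
Z(I, o) = -17/(-66 + o) (Z(I, o) = ((1/9)*(-5)*(1 + 2*(-5)) - 22)/(-66 + o) = ((1/9)*(-5)*(1 - 10) - 22)/(-66 + o) = ((1/9)*(-5)*(-9) - 22)/(-66 + o) = (5 - 22)/(-66 + o) = -17/(-66 + o))
(-25159 - 3063)/(K(-170) + Z(V(2), 83)) = (-25159 - 3063)/(-170 - 17/(-66 + 83)) = -28222/(-170 - 17/17) = -28222/(-170 - 17*1/17) = -28222/(-170 - 1) = -28222/(-171) = -28222*(-1/171) = 28222/171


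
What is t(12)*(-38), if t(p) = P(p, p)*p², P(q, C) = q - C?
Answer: 0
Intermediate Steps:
t(p) = 0 (t(p) = (p - p)*p² = 0*p² = 0)
t(12)*(-38) = 0*(-38) = 0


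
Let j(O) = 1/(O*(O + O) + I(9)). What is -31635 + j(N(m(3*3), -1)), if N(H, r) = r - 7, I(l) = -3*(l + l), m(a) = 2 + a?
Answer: -2340989/74 ≈ -31635.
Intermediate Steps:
I(l) = -6*l
N(H, r) = -7 + r
j(O) = 1/(-54 + 2*O²) (j(O) = 1/(O*(O + O) - 6*9) = 1/(O*(2*O) - 54) = 1/(2*O² - 54) = 1/(-54 + 2*O²))
-31635 + j(N(m(3*3), -1)) = -31635 + 1/(2*(-27 + (-7 - 1)²)) = -31635 + 1/(2*(-27 + (-8)²)) = -31635 + 1/(2*(-27 + 64)) = -31635 + (½)/37 = -31635 + (½)*(1/37) = -31635 + 1/74 = -2340989/74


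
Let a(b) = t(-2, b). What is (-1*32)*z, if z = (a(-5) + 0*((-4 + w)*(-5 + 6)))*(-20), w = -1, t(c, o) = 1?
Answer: 640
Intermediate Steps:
a(b) = 1
z = -20 (z = (1 + 0*((-4 - 1)*(-5 + 6)))*(-20) = (1 + 0*(-5*1))*(-20) = (1 + 0*(-5))*(-20) = (1 + 0)*(-20) = 1*(-20) = -20)
(-1*32)*z = -1*32*(-20) = -32*(-20) = 640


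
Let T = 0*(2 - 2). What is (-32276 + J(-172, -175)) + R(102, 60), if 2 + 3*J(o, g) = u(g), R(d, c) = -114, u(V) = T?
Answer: -97172/3 ≈ -32391.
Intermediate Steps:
T = 0 (T = 0*0 = 0)
u(V) = 0
J(o, g) = -2/3 (J(o, g) = -2/3 + (1/3)*0 = -2/3 + 0 = -2/3)
(-32276 + J(-172, -175)) + R(102, 60) = (-32276 - 2/3) - 114 = -96830/3 - 114 = -97172/3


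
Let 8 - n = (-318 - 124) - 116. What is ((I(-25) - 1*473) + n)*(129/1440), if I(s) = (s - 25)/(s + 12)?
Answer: 54137/6240 ≈ 8.6758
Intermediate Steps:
n = 566 (n = 8 - ((-318 - 124) - 116) = 8 - (-442 - 116) = 8 - 1*(-558) = 8 + 558 = 566)
I(s) = (-25 + s)/(12 + s)
((I(-25) - 1*473) + n)*(129/1440) = (((-25 - 25)/(12 - 25) - 1*473) + 566)*(129/1440) = ((-50/(-13) - 473) + 566)*(129*(1/1440)) = ((-1/13*(-50) - 473) + 566)*(43/480) = ((50/13 - 473) + 566)*(43/480) = (-6099/13 + 566)*(43/480) = (1259/13)*(43/480) = 54137/6240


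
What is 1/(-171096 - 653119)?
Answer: -1/824215 ≈ -1.2133e-6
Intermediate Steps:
1/(-171096 - 653119) = 1/(-824215) = -1/824215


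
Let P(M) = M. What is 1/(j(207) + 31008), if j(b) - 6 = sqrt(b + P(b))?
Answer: 1723/53437099 - sqrt(46)/320622594 ≈ 3.2222e-5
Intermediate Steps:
j(b) = 6 + sqrt(2)*sqrt(b) (j(b) = 6 + sqrt(b + b) = 6 + sqrt(2*b) = 6 + sqrt(2)*sqrt(b))
1/(j(207) + 31008) = 1/((6 + sqrt(2)*sqrt(207)) + 31008) = 1/((6 + sqrt(2)*(3*sqrt(23))) + 31008) = 1/((6 + 3*sqrt(46)) + 31008) = 1/(31014 + 3*sqrt(46))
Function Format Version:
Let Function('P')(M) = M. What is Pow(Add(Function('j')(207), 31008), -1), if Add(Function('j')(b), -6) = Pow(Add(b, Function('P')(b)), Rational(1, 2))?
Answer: Add(Rational(1723, 53437099), Mul(Rational(-1, 320622594), Pow(46, Rational(1, 2)))) ≈ 3.2222e-5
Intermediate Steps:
Function('j')(b) = Add(6, Mul(Pow(2, Rational(1, 2)), Pow(b, Rational(1, 2)))) (Function('j')(b) = Add(6, Pow(Add(b, b), Rational(1, 2))) = Add(6, Pow(Mul(2, b), Rational(1, 2))) = Add(6, Mul(Pow(2, Rational(1, 2)), Pow(b, Rational(1, 2)))))
Pow(Add(Function('j')(207), 31008), -1) = Pow(Add(Add(6, Mul(Pow(2, Rational(1, 2)), Pow(207, Rational(1, 2)))), 31008), -1) = Pow(Add(Add(6, Mul(Pow(2, Rational(1, 2)), Mul(3, Pow(23, Rational(1, 2))))), 31008), -1) = Pow(Add(Add(6, Mul(3, Pow(46, Rational(1, 2)))), 31008), -1) = Pow(Add(31014, Mul(3, Pow(46, Rational(1, 2)))), -1)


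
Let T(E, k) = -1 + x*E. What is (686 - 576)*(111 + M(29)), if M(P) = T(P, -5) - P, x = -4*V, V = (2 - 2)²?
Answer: 8910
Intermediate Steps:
V = 0 (V = 0² = 0)
x = 0 (x = -4*0 = 0)
T(E, k) = -1 (T(E, k) = -1 + 0*E = -1 + 0 = -1)
M(P) = -1 - P
(686 - 576)*(111 + M(29)) = (686 - 576)*(111 + (-1 - 1*29)) = 110*(111 + (-1 - 29)) = 110*(111 - 30) = 110*81 = 8910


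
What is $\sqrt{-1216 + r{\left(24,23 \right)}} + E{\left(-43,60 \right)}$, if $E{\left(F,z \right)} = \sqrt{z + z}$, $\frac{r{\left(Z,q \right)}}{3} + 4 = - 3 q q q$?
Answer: $2 \sqrt{30} + i \sqrt{110731} \approx 10.954 + 332.76 i$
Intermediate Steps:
$r{\left(Z,q \right)} = -12 - 9 q^{3}$ ($r{\left(Z,q \right)} = -12 + 3 - 3 q q q = -12 + 3 - 3 q^{2} q = -12 + 3 \left(- 3 q^{3}\right) = -12 - 9 q^{3}$)
$E{\left(F,z \right)} = \sqrt{2} \sqrt{z}$ ($E{\left(F,z \right)} = \sqrt{2 z} = \sqrt{2} \sqrt{z}$)
$\sqrt{-1216 + r{\left(24,23 \right)}} + E{\left(-43,60 \right)} = \sqrt{-1216 - \left(12 + 9 \cdot 23^{3}\right)} + \sqrt{2} \sqrt{60} = \sqrt{-1216 - 109515} + \sqrt{2} \cdot 2 \sqrt{15} = \sqrt{-1216 - 109515} + 2 \sqrt{30} = \sqrt{-110731} + 2 \sqrt{30} = i \sqrt{110731} + 2 \sqrt{30} = 2 \sqrt{30} + i \sqrt{110731}$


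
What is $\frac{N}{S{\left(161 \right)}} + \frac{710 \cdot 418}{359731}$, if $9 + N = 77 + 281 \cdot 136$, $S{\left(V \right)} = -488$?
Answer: $- \frac{3406778241}{43887182} \approx -77.626$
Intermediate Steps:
$N = 38284$ ($N = -9 + \left(77 + 281 \cdot 136\right) = -9 + \left(77 + 38216\right) = -9 + 38293 = 38284$)
$\frac{N}{S{\left(161 \right)}} + \frac{710 \cdot 418}{359731} = \frac{38284}{-488} + \frac{710 \cdot 418}{359731} = 38284 \left(- \frac{1}{488}\right) + 296780 \cdot \frac{1}{359731} = - \frac{9571}{122} + \frac{296780}{359731} = - \frac{3406778241}{43887182}$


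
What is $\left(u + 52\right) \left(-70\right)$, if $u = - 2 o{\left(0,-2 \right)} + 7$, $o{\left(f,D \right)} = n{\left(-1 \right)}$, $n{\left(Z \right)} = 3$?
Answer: $-3710$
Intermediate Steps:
$o{\left(f,D \right)} = 3$
$u = 1$ ($u = \left(-2\right) 3 + 7 = -6 + 7 = 1$)
$\left(u + 52\right) \left(-70\right) = \left(1 + 52\right) \left(-70\right) = 53 \left(-70\right) = -3710$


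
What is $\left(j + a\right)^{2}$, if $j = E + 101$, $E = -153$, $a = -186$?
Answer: $56644$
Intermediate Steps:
$j = -52$ ($j = -153 + 101 = -52$)
$\left(j + a\right)^{2} = \left(-52 - 186\right)^{2} = \left(-238\right)^{2} = 56644$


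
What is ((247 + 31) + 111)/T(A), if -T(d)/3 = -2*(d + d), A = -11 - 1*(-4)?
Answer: -389/84 ≈ -4.6310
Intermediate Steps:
A = -7 (A = -11 + 4 = -7)
T(d) = 12*d (T(d) = -(-6)*(d + d) = -(-6)*2*d = -(-12)*d = 12*d)
((247 + 31) + 111)/T(A) = ((247 + 31) + 111)/((12*(-7))) = (278 + 111)/(-84) = 389*(-1/84) = -389/84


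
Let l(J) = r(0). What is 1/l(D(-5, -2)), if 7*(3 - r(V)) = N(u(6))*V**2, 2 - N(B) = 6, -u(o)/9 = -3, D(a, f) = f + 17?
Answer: 1/3 ≈ 0.33333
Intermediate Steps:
D(a, f) = 17 + f
u(o) = 27 (u(o) = -9*(-3) = 27)
N(B) = -4 (N(B) = 2 - 1*6 = 2 - 6 = -4)
r(V) = 3 + 4*V**2/7 (r(V) = 3 - (-4)*V**2/7 = 3 + 4*V**2/7)
l(J) = 3 (l(J) = 3 + (4/7)*0**2 = 3 + (4/7)*0 = 3 + 0 = 3)
1/l(D(-5, -2)) = 1/3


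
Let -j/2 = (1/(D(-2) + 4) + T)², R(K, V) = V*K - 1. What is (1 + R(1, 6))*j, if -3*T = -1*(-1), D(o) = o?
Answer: -⅓ ≈ -0.33333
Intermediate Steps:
T = -⅓ (T = -(-1)*(-1)/3 = -⅓*1 = -⅓ ≈ -0.33333)
R(K, V) = -1 + K*V (R(K, V) = K*V - 1 = -1 + K*V)
j = -1/18 (j = -2*(1/(-2 + 4) - ⅓)² = -2*(1/2 - ⅓)² = -2*(½ - ⅓)² = -2*(⅙)² = -2*1/36 = -1/18 ≈ -0.055556)
(1 + R(1, 6))*j = (1 + (-1 + 1*6))*(-1/18) = (1 + (-1 + 6))*(-1/18) = (1 + 5)*(-1/18) = 6*(-1/18) = -⅓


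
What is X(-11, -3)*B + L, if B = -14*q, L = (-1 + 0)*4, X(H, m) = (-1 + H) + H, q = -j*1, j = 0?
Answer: -4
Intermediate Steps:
q = 0 (q = -1*0*1 = 0*1 = 0)
X(H, m) = -1 + 2*H
L = -4 (L = -1*4 = -4)
B = 0 (B = -14*0 = 0)
X(-11, -3)*B + L = (-1 + 2*(-11))*0 - 4 = (-1 - 22)*0 - 4 = -23*0 - 4 = 0 - 4 = -4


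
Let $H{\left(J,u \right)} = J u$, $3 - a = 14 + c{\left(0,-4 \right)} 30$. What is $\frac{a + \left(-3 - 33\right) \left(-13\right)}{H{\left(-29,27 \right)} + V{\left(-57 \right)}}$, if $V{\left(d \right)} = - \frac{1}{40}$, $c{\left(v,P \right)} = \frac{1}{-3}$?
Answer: $- \frac{18680}{31321} \approx -0.59641$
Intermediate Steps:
$c{\left(v,P \right)} = - \frac{1}{3}$
$V{\left(d \right)} = - \frac{1}{40}$ ($V{\left(d \right)} = \left(-1\right) \frac{1}{40} = - \frac{1}{40}$)
$a = -1$ ($a = 3 - \left(14 - 10\right) = 3 - 4 = -1$)
$\frac{a + \left(-3 - 33\right) \left(-13\right)}{H{\left(-29,27 \right)} + V{\left(-57 \right)}} = \frac{-1 + \left(-3 - 33\right) \left(-13\right)}{\left(-29\right) 27 - \frac{1}{40}} = \frac{-1 - -468}{-783 - \frac{1}{40}} = \frac{-1 + 468}{- \frac{31321}{40}} = 467 \left(- \frac{40}{31321}\right) = - \frac{18680}{31321}$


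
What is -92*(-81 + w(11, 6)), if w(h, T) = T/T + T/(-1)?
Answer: 7912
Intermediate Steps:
w(h, T) = 1 - T (w(h, T) = 1 + T*(-1) = 1 - T)
-92*(-81 + w(11, 6)) = -92*(-81 + (1 - 1*6)) = -92*(-81 + (1 - 6)) = -92*(-81 - 5) = -92*(-86) = 7912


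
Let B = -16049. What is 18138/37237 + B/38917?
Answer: 108259933/1449152329 ≈ 0.074706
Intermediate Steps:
18138/37237 + B/38917 = 18138/37237 - 16049/38917 = 108259933/1449152329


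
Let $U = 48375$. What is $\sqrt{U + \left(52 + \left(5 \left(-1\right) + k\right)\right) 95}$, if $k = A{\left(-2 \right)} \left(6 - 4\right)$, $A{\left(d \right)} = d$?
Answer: $2 \sqrt{13115} \approx 229.04$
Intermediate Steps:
$k = -4$ ($k = - 2 \left(6 - 4\right) = \left(-2\right) 2 = -4$)
$\sqrt{U + \left(52 + \left(5 \left(-1\right) + k\right)\right) 95} = \sqrt{48375 + \left(52 + \left(5 \left(-1\right) - 4\right)\right) 95} = \sqrt{48375 + \left(52 - 9\right) 95} = \sqrt{48375 + 43 \cdot 95} = \sqrt{48375 + 4085} = \sqrt{52460} = 2 \sqrt{13115}$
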